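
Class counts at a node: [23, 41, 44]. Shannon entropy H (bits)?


Probabilities: [23/108, 41/108, 44/108] ≈ [0.213, 0.3796, 0.4074]
H = -((23/108)·log₂(23/108) + (41/108)·log₂(41/108) + (44/108)·log₂(44/108))
  = 1.5334 bits

1.5334 bits


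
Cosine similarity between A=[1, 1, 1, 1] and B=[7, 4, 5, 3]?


A·B = 1·7 + 1·4 + 1·5 + 1·3 = 19
‖A‖ = √4 = 2, ‖B‖ = √99 = 9.9499
cos = 19/(√4·√99) = 19/√396 = 0.9548

0.9548


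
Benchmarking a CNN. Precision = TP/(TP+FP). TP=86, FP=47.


Precision = TP/(TP+FP)
= 86/(86+47)
= 86/133 = 64.66%

64.66%


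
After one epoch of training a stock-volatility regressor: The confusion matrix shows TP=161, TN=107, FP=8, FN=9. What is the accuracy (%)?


Accuracy = (TP+TN)/(TP+TN+FP+FN)
= (161+107)/(285)
= 268/285 = 94.04%

94.04%


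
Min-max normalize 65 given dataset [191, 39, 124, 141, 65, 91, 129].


min=39, max=191
(65-39)/(191-39) = 26/152 = 0.1711

0.1711


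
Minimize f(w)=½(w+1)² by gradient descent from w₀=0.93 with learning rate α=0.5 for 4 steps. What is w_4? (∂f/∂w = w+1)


step 1: grad = 0.93+1 = 1.93; w = 0.93 - 0.5·(1.93) = -0.035
step 2: grad = -0.035+1 = 0.965; w = -0.035 - 0.5·(0.965) = -0.5175
step 3: grad = -0.5175+1 = 0.4825; w = -0.5175 - 0.5·(0.4825) = -0.75875
step 4: grad = -0.75875+1 = 0.24125; w = -0.75875 - 0.5·(0.24125) = -0.879375

-0.879375


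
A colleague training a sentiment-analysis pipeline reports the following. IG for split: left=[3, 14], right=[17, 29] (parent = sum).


Parent = [20, 43], H_parent = 0.9016
H_left = 0.6723 (n=17), H_right = 0.9503 (n=46)
H_children = (17/63)·0.6723 + (46/63)·0.9503 = 0.8753
IG = 0.9016 - 0.8753 = 0.0263

0.0263


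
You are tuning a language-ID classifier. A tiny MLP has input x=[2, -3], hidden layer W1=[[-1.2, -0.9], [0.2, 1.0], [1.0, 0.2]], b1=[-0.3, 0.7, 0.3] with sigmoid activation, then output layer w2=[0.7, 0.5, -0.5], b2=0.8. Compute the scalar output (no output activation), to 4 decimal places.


z1[0] = (-1.2)·(2) + (-0.9)·(-3) - 0.3 = 0.0
z1[1] = (0.2)·(2) + (1.0)·(-3) + 0.7 = -1.9
z1[2] = (1.0)·(2) + (0.2)·(-3) + 0.3 = 1.7
h = sigmoid(z1) = [0.5, 0.1301, 0.8455]
output = (0.7)·(0.5) + (0.5)·(0.1301) + (-0.5)·(0.8455) + 0.8 = 0.7923

0.7923


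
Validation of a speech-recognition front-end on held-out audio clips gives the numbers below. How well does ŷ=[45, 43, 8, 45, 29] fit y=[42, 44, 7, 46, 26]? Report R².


ȳ = 33
SS_res = Σ(y-ŷ)² = 21
SS_tot = Σ(y-ȳ)² = 1096
R² = 1 - SS_res/SS_tot = 1 - 0.0192 = 0.9808

0.9808


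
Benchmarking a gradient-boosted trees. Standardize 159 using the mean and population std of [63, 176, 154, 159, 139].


μ = 138.2, σ = 39.4127
z = (159 - 138.2)/39.4127 = 0.5277

0.5277


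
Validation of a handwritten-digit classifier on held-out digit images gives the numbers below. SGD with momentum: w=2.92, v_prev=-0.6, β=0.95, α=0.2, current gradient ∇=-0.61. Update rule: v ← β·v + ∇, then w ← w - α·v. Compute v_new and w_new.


v_new = 0.95·-0.6 - 0.61 = -0.57 - 0.61 = -1.18
w_new = 2.92 - 0.2·-1.18 = 2.92 + 0.236 = 3.156

v_new=-1.18, w_new=3.156


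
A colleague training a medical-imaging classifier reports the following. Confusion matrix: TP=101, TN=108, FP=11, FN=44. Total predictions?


Total = TP + TN + FP + FN
= 101 + 108 + 11 + 44
= 264
(Predicted positive: 112, predicted negative: 152)

264


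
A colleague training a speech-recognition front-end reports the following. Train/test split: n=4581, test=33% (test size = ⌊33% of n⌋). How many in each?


Test = ⌊4581·33/100⌋ = 1511
Train = 4581 - 1511 = 3070

Train: 3070, Test: 1511


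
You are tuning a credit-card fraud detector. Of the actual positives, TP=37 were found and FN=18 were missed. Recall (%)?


Recall = TP/(TP+FN)
= 37/(37+18)
= 37/55 = 67.27%

67.27%


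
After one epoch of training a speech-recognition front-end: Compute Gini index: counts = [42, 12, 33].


Probabilities: [42/87, 12/87, 33/87] ≈ [0.4828, 0.1379, 0.3793]
Σpᵢ² = (1764 + 144 + 1089)/87² = 2997/7569
Gini = 1 - Σpᵢ² = 1 - 2997/7569 = 0.604

0.604


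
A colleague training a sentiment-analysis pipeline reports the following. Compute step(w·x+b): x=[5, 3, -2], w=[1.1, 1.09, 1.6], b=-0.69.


z = (5)·(1.1) + (3)·(1.09) + (-2)·(1.6) - 0.69
  = 4.88
step(z) = 1 (z≥0)

1


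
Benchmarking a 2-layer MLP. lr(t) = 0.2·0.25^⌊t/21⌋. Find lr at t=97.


n_drops = ⌊97/21⌋ = 4
lr = 0.2·0.25^4 = 0.2·0.00390625 = 0.00078125

0.00078125


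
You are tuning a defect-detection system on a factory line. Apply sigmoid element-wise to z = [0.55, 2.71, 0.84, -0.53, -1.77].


σ(0.55) = 1/(1+e^-0.55) = 0.6341
σ(2.71) = 1/(1+e^-2.71) = 0.9376
σ(0.84) = 1/(1+e^-0.84) = 0.6985
σ(-0.53) = 1/(1+e^0.53) = 0.3705
σ(-1.77) = 1/(1+e^1.77) = 0.1455
result = [0.6341, 0.9376, 0.6985, 0.3705, 0.1455]

[0.6341, 0.9376, 0.6985, 0.3705, 0.1455]


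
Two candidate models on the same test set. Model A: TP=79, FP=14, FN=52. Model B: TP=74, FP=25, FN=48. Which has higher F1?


Model A: P=79/93=0.8495, R=79/131=0.6031, F1=2PR/(P+R)=2TP/(2TP+FP+FN)=158/224=0.7054
Model B: P=74/99=0.7475, R=74/122=0.6066, F1=2PR/(P+R)=2TP/(2TP+FP+FN)=148/221=0.6697
0.7054 > 0.6697 → Model A

Model A


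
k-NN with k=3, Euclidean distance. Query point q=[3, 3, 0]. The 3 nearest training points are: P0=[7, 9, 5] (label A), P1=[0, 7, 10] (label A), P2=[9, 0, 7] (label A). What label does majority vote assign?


d(q,P0) = 8.775  (label A)
d(q,P1) = 11.1803  (label A)
d(q,P2) = 9.6954  (label A)
Votes: A=3, B=0
Majority → A

A


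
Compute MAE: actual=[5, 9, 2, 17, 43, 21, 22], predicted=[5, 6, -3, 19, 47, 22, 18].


Absolute errors: |5-5|=0, |9-6|=3, |2+ 3|=5, |17-19|=2, |43-47|=4, |21-22|=1, |22-18|=4
Sum = 19
MAE = 19/7 = 19/7

19/7


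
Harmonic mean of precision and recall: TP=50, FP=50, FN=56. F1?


Precision = 50/100 = 0.5
Recall = 50/106 = 0.4717
F1 = 2·P·R/(P+R) = 2·TP/(2·TP+FP+FN) = 100/(100+50+56) = 100/206 = 0.4854

0.4854


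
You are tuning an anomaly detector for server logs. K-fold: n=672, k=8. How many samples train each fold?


Fold size = 672/8 = 84
Training per fold = 672 - 84 = 588

588


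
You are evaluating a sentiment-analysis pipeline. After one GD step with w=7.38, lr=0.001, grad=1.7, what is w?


w_new = w - α·∇
= 7.38 - 0.001·1.7
= 7.38 - 0.0017
= 7.3783

7.3783


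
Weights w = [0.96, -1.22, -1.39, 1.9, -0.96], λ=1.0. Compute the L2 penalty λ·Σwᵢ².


‖w‖₂² = (0.96)² + (-1.22)² + (-1.39)² + (1.9)² + (-0.96)²
     = 0.9216 + 1.4884 + 1.9321 + 3.61 + 0.9216
     = 8.8737
λ·‖w‖₂² = 1.0·8.8737 = 8.8737

8.8737


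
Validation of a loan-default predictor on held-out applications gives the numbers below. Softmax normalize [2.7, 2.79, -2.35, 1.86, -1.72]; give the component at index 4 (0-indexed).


Exponentials: e^2.7=14.8797, e^2.79=16.281, e^-2.35=0.0954, e^1.86=6.4237, e^-1.72=0.1791
Sum = 37.8589
Softmax = [0.393, 0.43, 0.0025, 0.1697, 0.0047]
p[4] = 0.1791/37.8589 = 0.0047

0.0047


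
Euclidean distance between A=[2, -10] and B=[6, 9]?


d = √((2-6)² + (-10-9)²)
  = √(16 + 361)
  = √377 = 19.4165

19.4165


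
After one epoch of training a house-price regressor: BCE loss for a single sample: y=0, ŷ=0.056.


BCE = -[y·ln(p) + (1-y)·ln(1-p)]
= -0 - 1·ln(1-0.056)
= -ln(0.944) = 0.0576

0.0576


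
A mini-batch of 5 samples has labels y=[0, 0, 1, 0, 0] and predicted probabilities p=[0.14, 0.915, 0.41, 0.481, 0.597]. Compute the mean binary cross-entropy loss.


L[0] = -ln(1-0.14) = -ln(0.86) = 0.1508
L[1] = -ln(1-0.915) = -ln(0.085) = 2.4651
L[2] = -ln(0.41) = 0.8916
L[3] = -ln(1-0.481) = -ln(0.519) = 0.6559
L[4] = -ln(1-0.597) = -ln(0.403) = 0.9088
mean = (0.1508 + 2.4651 + 0.8916 + 0.6559 + 0.9088)/5 = 1.0144

1.0144


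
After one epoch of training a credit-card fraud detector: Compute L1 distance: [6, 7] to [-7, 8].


d = |6+ 7| + |7-8|
  = 13 + 1
  = 14

14


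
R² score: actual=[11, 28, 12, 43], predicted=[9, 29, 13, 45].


ȳ = 23.5
SS_res = Σ(y-ŷ)² = 10
SS_tot = Σ(y-ȳ)² = 689
R² = 1 - SS_res/SS_tot = 1 - 0.0145 = 0.9855

0.9855


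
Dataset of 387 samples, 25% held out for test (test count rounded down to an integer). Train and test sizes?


Test = ⌊387·25/100⌋ = 96
Train = 387 - 96 = 291

Train: 291, Test: 96


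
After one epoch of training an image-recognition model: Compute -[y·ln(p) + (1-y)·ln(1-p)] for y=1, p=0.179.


BCE = -[y·ln(p) + (1-y)·ln(1-p)]
= -1·ln(0.179) - 0
= -ln(0.179) = 1.7204

1.7204


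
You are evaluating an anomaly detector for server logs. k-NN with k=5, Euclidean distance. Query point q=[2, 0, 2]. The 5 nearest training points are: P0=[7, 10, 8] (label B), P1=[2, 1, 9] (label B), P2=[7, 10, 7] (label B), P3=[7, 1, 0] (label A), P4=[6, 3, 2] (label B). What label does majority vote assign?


d(q,P0) = 12.6886  (label B)
d(q,P1) = 7.0711  (label B)
d(q,P2) = 12.2474  (label B)
d(q,P3) = 5.4772  (label A)
d(q,P4) = 5.0  (label B)
Votes: A=1, B=4
Majority → B

B


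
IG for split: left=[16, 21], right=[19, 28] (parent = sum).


Parent = [35, 49], H_parent = 0.9799
H_left = 0.9868 (n=37), H_right = 0.9734 (n=47)
H_children = (37/84)·0.9868 + (47/84)·0.9734 = 0.9793
IG = 0.9799 - 0.9793 = 0.0006

0.0006


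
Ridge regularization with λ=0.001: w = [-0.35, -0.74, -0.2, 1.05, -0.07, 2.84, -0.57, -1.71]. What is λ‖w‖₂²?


‖w‖₂² = (-0.35)² + (-0.74)² + (-0.2)² + (1.05)² + (-0.07)² + (2.84)² + (-0.57)² + (-1.71)²
     = 0.1225 + 0.5476 + 0.04 + 1.1025 + 0.0049 + 8.0656 + 0.3249 + 2.9241
     = 13.1321
λ·‖w‖₂² = 0.001·13.1321 = 0.013132

0.013132


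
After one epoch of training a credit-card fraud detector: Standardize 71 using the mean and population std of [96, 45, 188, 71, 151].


μ = 110.2, σ = 52.358
z = (71 - 110.2)/52.358 = -0.7487

-0.7487


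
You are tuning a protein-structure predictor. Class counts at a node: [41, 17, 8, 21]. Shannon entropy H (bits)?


Probabilities: [41/87, 17/87, 8/87, 21/87] ≈ [0.4713, 0.1954, 0.092, 0.2414]
H = -((41/87)·log₂(41/87) + (17/87)·log₂(17/87) + (8/87)·log₂(8/87) + (21/87)·log₂(21/87))
  = 1.7833 bits

1.7833 bits


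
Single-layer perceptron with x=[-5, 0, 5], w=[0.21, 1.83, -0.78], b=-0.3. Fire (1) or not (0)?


z = (-5)·(0.21) + (0)·(1.83) + (5)·(-0.78) - 0.3
  = -5.25
step(z) = 0 (z<0)

0


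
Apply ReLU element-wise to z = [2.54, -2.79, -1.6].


ReLU(2.54) = max(0, 2.54) = 2.54
ReLU(-2.79) = max(0, -2.79) = 0.0
ReLU(-1.6) = max(0, -1.6) = 0.0
result = [2.54, 0.0, 0.0]

[2.54, 0.0, 0.0]


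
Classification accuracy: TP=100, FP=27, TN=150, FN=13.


Accuracy = (TP+TN)/(TP+TN+FP+FN)
= (100+150)/(290)
= 250/290 = 86.21%

86.21%


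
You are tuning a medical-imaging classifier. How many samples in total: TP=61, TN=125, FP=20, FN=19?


Total = TP + TN + FP + FN
= 61 + 125 + 20 + 19
= 225
(Predicted positive: 81, predicted negative: 144)

225


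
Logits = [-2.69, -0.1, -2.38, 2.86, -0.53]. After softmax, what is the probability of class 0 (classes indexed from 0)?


Exponentials: e^-2.69=0.0679, e^-0.1=0.9048, e^-2.38=0.0926, e^2.86=17.4615, e^-0.53=0.5886
Sum = 19.1154
Softmax = [0.0036, 0.0473, 0.0048, 0.9135, 0.0308]
p[0] = 0.0679/19.1154 = 0.0036

0.0036


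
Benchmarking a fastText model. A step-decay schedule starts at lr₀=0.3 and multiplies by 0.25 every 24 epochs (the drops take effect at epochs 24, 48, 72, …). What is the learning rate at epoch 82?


n_drops = ⌊82/24⌋ = 3
lr = 0.3·0.25^3 = 0.3·0.015625 = 0.0046875

0.0046875


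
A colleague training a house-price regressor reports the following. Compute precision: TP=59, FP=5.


Precision = TP/(TP+FP)
= 59/(59+5)
= 59/64 = 92.19%

92.19%


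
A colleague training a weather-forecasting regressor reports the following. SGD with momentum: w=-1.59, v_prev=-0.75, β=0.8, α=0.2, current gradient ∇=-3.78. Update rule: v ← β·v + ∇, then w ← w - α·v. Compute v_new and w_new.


v_new = 0.8·-0.75 - 3.78 = -0.6 - 3.78 = -4.38
w_new = -1.59 - 0.2·-4.38 = -1.59 + 0.876 = -0.714

v_new=-4.38, w_new=-0.714


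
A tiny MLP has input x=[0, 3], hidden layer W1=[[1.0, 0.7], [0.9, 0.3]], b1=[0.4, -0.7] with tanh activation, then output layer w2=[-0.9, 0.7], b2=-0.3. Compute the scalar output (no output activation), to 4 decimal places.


z1[0] = (1.0)·(0) + (0.7)·(3) + 0.4 = 2.5
z1[1] = (0.9)·(0) + (0.3)·(3) - 0.7 = 0.2
h = tanh(z1) = [0.9866, 0.1974]
output = (-0.9)·(0.9866) + (0.7)·(0.1974) - 0.3 = -1.0498

-1.0498


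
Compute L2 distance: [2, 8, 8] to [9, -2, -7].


d = √((2-9)² + (8+ 2)² + (8+ 7)²)
  = √(49 + 100 + 225)
  = √374 = 19.3391

19.3391


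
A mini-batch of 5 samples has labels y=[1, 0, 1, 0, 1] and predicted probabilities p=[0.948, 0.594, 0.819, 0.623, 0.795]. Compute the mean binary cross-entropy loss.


L[0] = -ln(0.948) = 0.0534
L[1] = -ln(1-0.594) = -ln(0.406) = 0.9014
L[2] = -ln(0.819) = 0.1997
L[3] = -ln(1-0.623) = -ln(0.377) = 0.9755
L[4] = -ln(0.795) = 0.2294
mean = (0.0534 + 0.9014 + 0.1997 + 0.9755 + 0.2294)/5 = 0.4719

0.4719


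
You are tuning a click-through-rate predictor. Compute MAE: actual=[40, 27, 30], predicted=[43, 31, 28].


Absolute errors: |40-43|=3, |27-31|=4, |30-28|=2
Sum = 9
MAE = 9/3 = 3

3


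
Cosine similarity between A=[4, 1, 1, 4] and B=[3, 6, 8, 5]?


A·B = 4·3 + 1·6 + 1·8 + 4·5 = 46
‖A‖ = √34 = 5.831, ‖B‖ = √134 = 11.5758
cos = 46/(√34·√134) = 46/√4556 = 0.6815

0.6815


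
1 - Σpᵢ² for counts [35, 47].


Probabilities: [35/82, 47/82] ≈ [0.4268, 0.5732]
Σpᵢ² = (1225 + 2209)/82² = 3434/6724
Gini = 1 - Σpᵢ² = 1 - 3434/6724 = 0.4893

0.4893


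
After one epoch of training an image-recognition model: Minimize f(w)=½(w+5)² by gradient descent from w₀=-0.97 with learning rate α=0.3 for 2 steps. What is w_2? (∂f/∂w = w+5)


step 1: grad = -0.97+5 = 4.03; w = -0.97 - 0.3·(4.03) = -2.179
step 2: grad = -2.179+5 = 2.821; w = -2.179 - 0.3·(2.821) = -3.0253

-3.0253


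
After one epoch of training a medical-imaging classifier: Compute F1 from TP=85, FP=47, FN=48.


Precision = 85/132 = 0.6439
Recall = 85/133 = 0.6391
F1 = 2·P·R/(P+R) = 2·TP/(2·TP+FP+FN) = 170/(170+47+48) = 170/265 = 0.6415

0.6415


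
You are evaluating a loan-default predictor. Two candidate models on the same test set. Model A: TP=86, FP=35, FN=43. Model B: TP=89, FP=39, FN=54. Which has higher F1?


Model A: P=86/121=0.7107, R=86/129=0.6667, F1=2PR/(P+R)=2TP/(2TP+FP+FN)=172/250=0.688
Model B: P=89/128=0.6953, R=89/143=0.6224, F1=2PR/(P+R)=2TP/(2TP+FP+FN)=178/271=0.6568
0.688 > 0.6568 → Model A

Model A


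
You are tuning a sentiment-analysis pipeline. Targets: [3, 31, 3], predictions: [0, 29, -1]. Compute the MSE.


Squared errors: (3-0)²=9, (31-29)²=4, (3+ 1)²=16
Sum = 29
MSE = 29/3 = 29/3

29/3


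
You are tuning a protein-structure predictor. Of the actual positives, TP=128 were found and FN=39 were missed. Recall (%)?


Recall = TP/(TP+FN)
= 128/(128+39)
= 128/167 = 76.65%

76.65%


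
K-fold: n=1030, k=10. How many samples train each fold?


Fold size = 1030/10 = 103
Training per fold = 1030 - 103 = 927

927


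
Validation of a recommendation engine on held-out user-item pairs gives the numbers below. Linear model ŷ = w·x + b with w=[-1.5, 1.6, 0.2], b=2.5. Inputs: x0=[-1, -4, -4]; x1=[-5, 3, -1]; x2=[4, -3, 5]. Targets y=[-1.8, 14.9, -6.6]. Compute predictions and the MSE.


ŷ0 = (-1.5)·(-1) + (1.6)·(-4) + (0.2)·(-4) + 2.5 = -3.2
ŷ1 = (-1.5)·(-5) + (1.6)·(3) + (0.2)·(-1) + 2.5 = 14.6
ŷ2 = (-1.5)·(4) + (1.6)·(-3) + (0.2)·(5) + 2.5 = -7.3
errors² = [1.96, 0.09, 0.49]
MSE = 2.5400/3 = 0.8467

0.8467


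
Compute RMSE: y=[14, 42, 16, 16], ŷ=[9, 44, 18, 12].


MSE = 49/4 = 12.25
RMSE = √(49/4) = 3.5

3.5


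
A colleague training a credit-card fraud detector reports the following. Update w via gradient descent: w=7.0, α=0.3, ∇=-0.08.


w_new = w - α·∇
= 7.0 - 0.3·-0.08
= 7.0 + 0.024
= 7.024

7.024


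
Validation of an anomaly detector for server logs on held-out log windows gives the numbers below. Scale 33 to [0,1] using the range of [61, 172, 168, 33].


min=33, max=172
(33-33)/(172-33) = 0/139 = 0.0

0.0


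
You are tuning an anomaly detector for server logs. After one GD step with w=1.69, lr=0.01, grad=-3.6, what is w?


w_new = w - α·∇
= 1.69 - 0.01·-3.6
= 1.69 + 0.036
= 1.726

1.726


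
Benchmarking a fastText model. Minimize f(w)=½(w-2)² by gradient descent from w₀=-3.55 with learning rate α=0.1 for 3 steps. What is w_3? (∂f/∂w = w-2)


step 1: grad = -3.55-2 = -5.55; w = -3.55 - 0.1·(-5.55) = -2.995
step 2: grad = -2.995-2 = -4.995; w = -2.995 - 0.1·(-4.995) = -2.4955
step 3: grad = -2.4955-2 = -4.4955; w = -2.4955 - 0.1·(-4.4955) = -2.04595

-2.04595


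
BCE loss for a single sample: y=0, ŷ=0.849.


BCE = -[y·ln(p) + (1-y)·ln(1-p)]
= -0 - 1·ln(1-0.849)
= -ln(0.151) = 1.8905

1.8905


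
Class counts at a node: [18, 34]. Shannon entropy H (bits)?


Probabilities: [18/52, 34/52] ≈ [0.3462, 0.6538]
H = -((18/52)·log₂(18/52) + (34/52)·log₂(34/52))
  = 0.9306 bits

0.9306 bits


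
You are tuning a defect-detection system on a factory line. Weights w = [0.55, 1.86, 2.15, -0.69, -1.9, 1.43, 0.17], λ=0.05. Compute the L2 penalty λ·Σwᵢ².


‖w‖₂² = (0.55)² + (1.86)² + (2.15)² + (-0.69)² + (-1.9)² + (1.43)² + (0.17)²
     = 0.3025 + 3.4596 + 4.6225 + 0.4761 + 3.61 + 2.0449 + 0.0289
     = 14.5445
λ·‖w‖₂² = 0.05·14.5445 = 0.727225

0.727225


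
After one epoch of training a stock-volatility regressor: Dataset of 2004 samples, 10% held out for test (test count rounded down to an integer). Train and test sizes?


Test = ⌊2004·10/100⌋ = 200
Train = 2004 - 200 = 1804

Train: 1804, Test: 200


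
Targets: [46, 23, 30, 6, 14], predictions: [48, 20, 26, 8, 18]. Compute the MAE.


Absolute errors: |46-48|=2, |23-20|=3, |30-26|=4, |6-8|=2, |14-18|=4
Sum = 15
MAE = 15/5 = 3

3


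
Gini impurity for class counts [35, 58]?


Probabilities: [35/93, 58/93] ≈ [0.3763, 0.6237]
Σpᵢ² = (1225 + 3364)/93² = 4589/8649
Gini = 1 - Σpᵢ² = 1 - 4589/8649 = 0.4694

0.4694


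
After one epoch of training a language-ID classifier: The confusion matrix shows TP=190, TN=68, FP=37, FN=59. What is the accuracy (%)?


Accuracy = (TP+TN)/(TP+TN+FP+FN)
= (190+68)/(354)
= 258/354 = 72.88%

72.88%


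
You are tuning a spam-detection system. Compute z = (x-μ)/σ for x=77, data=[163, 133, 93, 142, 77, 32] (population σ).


μ = 106.6667, σ = 44.2669
z = (77 - 106.6667)/44.2669 = -0.6702

-0.6702


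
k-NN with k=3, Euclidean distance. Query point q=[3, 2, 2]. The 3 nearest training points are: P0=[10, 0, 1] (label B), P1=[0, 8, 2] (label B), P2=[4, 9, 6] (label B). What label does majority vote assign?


d(q,P0) = 7.3485  (label B)
d(q,P1) = 6.7082  (label B)
d(q,P2) = 8.124  (label B)
Votes: A=0, B=3
Majority → B

B


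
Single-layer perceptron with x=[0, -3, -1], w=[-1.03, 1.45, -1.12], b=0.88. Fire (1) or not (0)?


z = (0)·(-1.03) + (-3)·(1.45) + (-1)·(-1.12) + 0.88
  = -2.35
step(z) = 0 (z<0)

0


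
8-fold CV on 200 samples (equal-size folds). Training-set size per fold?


Fold size = 200/8 = 25
Training per fold = 200 - 25 = 175

175


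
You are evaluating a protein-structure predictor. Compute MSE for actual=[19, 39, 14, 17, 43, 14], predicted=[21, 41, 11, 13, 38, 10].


Squared errors: (19-21)²=4, (39-41)²=4, (14-11)²=9, (17-13)²=16, (43-38)²=25, (14-10)²=16
Sum = 74
MSE = 74/6 = 37/3

37/3


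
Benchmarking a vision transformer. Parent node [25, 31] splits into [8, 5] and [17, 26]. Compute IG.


Parent = [25, 31], H_parent = 0.9917
H_left = 0.9612 (n=13), H_right = 0.9682 (n=43)
H_children = (13/56)·0.9612 + (43/56)·0.9682 = 0.9666
IG = 0.9917 - 0.9666 = 0.0251

0.0251


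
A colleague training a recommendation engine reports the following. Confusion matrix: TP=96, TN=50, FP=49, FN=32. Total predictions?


Total = TP + TN + FP + FN
= 96 + 50 + 49 + 32
= 227
(Predicted positive: 145, predicted negative: 82)

227


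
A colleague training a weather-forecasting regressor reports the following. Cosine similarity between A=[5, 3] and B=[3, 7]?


A·B = 5·3 + 3·7 = 36
‖A‖ = √34 = 5.831, ‖B‖ = √58 = 7.6158
cos = 36/(√34·√58) = 36/√1972 = 0.8107

0.8107


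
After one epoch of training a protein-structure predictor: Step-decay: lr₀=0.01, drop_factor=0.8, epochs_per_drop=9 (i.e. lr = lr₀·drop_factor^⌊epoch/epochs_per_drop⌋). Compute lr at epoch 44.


n_drops = ⌊44/9⌋ = 4
lr = 0.01·0.8^4 = 0.01·0.4096 = 0.004096

0.004096


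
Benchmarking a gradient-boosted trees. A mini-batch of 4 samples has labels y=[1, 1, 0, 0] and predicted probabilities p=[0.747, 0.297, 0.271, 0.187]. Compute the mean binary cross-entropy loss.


L[0] = -ln(0.747) = 0.2917
L[1] = -ln(0.297) = 1.214
L[2] = -ln(1-0.271) = -ln(0.729) = 0.3161
L[3] = -ln(1-0.187) = -ln(0.813) = 0.207
mean = (0.2917 + 1.214 + 0.3161 + 0.207)/4 = 0.5072

0.5072


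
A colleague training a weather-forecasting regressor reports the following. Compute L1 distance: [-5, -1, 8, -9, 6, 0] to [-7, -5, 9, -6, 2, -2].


d = |-5+ 7| + |-1+ 5| + |8-9| + |-9+ 6| + |6-2| + |0+ 2|
  = 2 + 4 + 1 + 3 + 4 + 2
  = 16

16


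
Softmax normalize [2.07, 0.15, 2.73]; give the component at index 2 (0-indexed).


Exponentials: e^2.07=7.9248, e^0.15=1.1618, e^2.73=15.3329
Sum = 24.4195
Softmax = [0.3245, 0.0476, 0.6279]
p[2] = 15.3329/24.4195 = 0.6279

0.6279


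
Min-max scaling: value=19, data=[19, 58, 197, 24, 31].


min=19, max=197
(19-19)/(197-19) = 0/178 = 0.0

0.0


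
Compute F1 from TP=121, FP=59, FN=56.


Precision = 121/180 = 0.6722
Recall = 121/177 = 0.6836
F1 = 2·P·R/(P+R) = 2·TP/(2·TP+FP+FN) = 242/(242+59+56) = 242/357 = 0.6779

0.6779


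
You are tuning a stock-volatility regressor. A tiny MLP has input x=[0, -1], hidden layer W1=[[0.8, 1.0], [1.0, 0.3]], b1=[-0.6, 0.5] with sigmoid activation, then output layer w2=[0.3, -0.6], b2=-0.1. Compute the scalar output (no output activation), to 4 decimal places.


z1[0] = (0.8)·(0) + (1.0)·(-1) - 0.6 = -1.6
z1[1] = (1.0)·(0) + (0.3)·(-1) + 0.5 = 0.2
h = sigmoid(z1) = [0.168, 0.5498]
output = (0.3)·(0.168) + (-0.6)·(0.5498) - 0.1 = -0.3795

-0.3795


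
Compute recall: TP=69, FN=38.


Recall = TP/(TP+FN)
= 69/(69+38)
= 69/107 = 64.49%

64.49%


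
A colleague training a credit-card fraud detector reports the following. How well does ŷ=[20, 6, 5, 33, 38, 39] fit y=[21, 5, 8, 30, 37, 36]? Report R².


ȳ = 22.8333
SS_res = Σ(y-ŷ)² = 30
SS_tot = Σ(y-ȳ)² = 966.83
R² = 1 - SS_res/SS_tot = 1 - 0.031 = 0.969

0.969


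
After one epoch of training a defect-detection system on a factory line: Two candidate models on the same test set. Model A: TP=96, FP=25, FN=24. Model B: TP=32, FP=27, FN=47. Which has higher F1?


Model A: P=96/121=0.7934, R=96/120=0.8, F1=2PR/(P+R)=2TP/(2TP+FP+FN)=192/241=0.7967
Model B: P=32/59=0.5424, R=32/79=0.4051, F1=2PR/(P+R)=2TP/(2TP+FP+FN)=64/138=0.4638
0.7967 > 0.4638 → Model A

Model A


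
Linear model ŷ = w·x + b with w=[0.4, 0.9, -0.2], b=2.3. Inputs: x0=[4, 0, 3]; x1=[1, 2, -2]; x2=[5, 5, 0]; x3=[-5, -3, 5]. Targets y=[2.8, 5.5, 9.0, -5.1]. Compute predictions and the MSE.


ŷ0 = (0.4)·(4) + (0.9)·(0) + (-0.2)·(3) + 2.3 = 3.3
ŷ1 = (0.4)·(1) + (0.9)·(2) + (-0.2)·(-2) + 2.3 = 4.9
ŷ2 = (0.4)·(5) + (0.9)·(5) + (-0.2)·(0) + 2.3 = 8.8
ŷ3 = (0.4)·(-5) + (0.9)·(-3) + (-0.2)·(5) + 2.3 = -3.4
errors² = [0.25, 0.36, 0.04, 2.89]
MSE = 3.5400/4 = 0.885

0.885


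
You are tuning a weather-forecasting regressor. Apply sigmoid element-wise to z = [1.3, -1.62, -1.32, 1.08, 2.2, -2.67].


σ(1.3) = 1/(1+e^-1.3) = 0.7858
σ(-1.62) = 1/(1+e^1.62) = 0.1652
σ(-1.32) = 1/(1+e^1.32) = 0.2108
σ(1.08) = 1/(1+e^-1.08) = 0.7465
σ(2.2) = 1/(1+e^-2.2) = 0.9002
σ(-2.67) = 1/(1+e^2.67) = 0.0648
result = [0.7858, 0.1652, 0.2108, 0.7465, 0.9002, 0.0648]

[0.7858, 0.1652, 0.2108, 0.7465, 0.9002, 0.0648]


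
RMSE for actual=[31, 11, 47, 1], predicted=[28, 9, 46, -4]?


MSE = 39/4 = 9.75
RMSE = √(39/4) = 3.1225

3.1225


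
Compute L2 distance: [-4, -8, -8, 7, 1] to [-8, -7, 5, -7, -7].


d = √((-4+ 8)² + (-8+ 7)² + (-8-5)² + (7+ 7)² + (1+ 7)²)
  = √(16 + 1 + 169 + 196 + 64)
  = √446 = 21.1187

21.1187


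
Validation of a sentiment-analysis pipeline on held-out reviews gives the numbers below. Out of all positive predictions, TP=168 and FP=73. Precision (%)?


Precision = TP/(TP+FP)
= 168/(168+73)
= 168/241 = 69.71%

69.71%


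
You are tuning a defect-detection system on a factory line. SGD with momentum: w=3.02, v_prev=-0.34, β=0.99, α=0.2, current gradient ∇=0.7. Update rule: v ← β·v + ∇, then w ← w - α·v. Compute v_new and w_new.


v_new = 0.99·-0.34 + 0.7 = -0.3366 + 0.7 = 0.3634
w_new = 3.02 - 0.2·0.3634 = 3.02 - 0.07268 = 2.94732

v_new=0.3634, w_new=2.94732


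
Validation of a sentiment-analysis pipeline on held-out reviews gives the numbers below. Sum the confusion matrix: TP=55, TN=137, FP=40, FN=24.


Total = TP + TN + FP + FN
= 55 + 137 + 40 + 24
= 256
(Predicted positive: 95, predicted negative: 161)

256


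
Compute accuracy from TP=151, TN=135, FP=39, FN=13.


Accuracy = (TP+TN)/(TP+TN+FP+FN)
= (151+135)/(338)
= 286/338 = 84.62%

84.62%


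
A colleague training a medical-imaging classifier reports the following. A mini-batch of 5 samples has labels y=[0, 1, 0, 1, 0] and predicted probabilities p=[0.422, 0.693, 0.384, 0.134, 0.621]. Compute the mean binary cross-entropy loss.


L[0] = -ln(1-0.422) = -ln(0.578) = 0.5482
L[1] = -ln(0.693) = 0.3667
L[2] = -ln(1-0.384) = -ln(0.616) = 0.4845
L[3] = -ln(0.134) = 2.0099
L[4] = -ln(1-0.621) = -ln(0.379) = 0.9702
mean = (0.5482 + 0.3667 + 0.4845 + 2.0099 + 0.9702)/5 = 0.8759

0.8759


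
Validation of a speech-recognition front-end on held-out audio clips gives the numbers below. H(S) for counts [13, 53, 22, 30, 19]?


Probabilities: [13/137, 53/137, 22/137, 30/137, 19/137] ≈ [0.0949, 0.3869, 0.1606, 0.219, 0.1387]
H = -((13/137)·log₂(13/137) + (53/137)·log₂(53/137) + (22/137)·log₂(22/137) + (30/137)·log₂(30/137) + (19/137)·log₂(19/137))
  = 2.1512 bits

2.1512 bits


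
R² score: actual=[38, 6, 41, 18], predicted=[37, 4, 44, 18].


ȳ = 25.75
SS_res = Σ(y-ŷ)² = 14
SS_tot = Σ(y-ȳ)² = 832.75
R² = 1 - SS_res/SS_tot = 1 - 0.0168 = 0.9832

0.9832


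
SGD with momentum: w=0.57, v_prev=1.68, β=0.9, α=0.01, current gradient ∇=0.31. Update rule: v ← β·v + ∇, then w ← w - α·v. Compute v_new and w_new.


v_new = 0.9·1.68 + 0.31 = 1.512 + 0.31 = 1.822
w_new = 0.57 - 0.01·1.822 = 0.57 - 0.01822 = 0.55178

v_new=1.822, w_new=0.55178


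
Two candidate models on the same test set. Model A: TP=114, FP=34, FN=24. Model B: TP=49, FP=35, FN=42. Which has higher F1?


Model A: P=114/148=0.7703, R=114/138=0.8261, F1=2PR/(P+R)=2TP/(2TP+FP+FN)=228/286=0.7972
Model B: P=49/84=0.5833, R=49/91=0.5385, F1=2PR/(P+R)=2TP/(2TP+FP+FN)=98/175=0.56
0.7972 > 0.56 → Model A

Model A


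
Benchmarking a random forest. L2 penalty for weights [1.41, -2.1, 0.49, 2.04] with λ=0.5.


‖w‖₂² = (1.41)² + (-2.1)² + (0.49)² + (2.04)²
     = 1.9881 + 4.41 + 0.2401 + 4.1616
     = 10.7998
λ·‖w‖₂² = 0.5·10.7998 = 5.3999

5.3999


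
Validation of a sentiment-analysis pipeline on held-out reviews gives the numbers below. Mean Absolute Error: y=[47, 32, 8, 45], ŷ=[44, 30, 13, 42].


Absolute errors: |47-44|=3, |32-30|=2, |8-13|=5, |45-42|=3
Sum = 13
MAE = 13/4 = 13/4

13/4


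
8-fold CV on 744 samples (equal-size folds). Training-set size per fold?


Fold size = 744/8 = 93
Training per fold = 744 - 93 = 651

651


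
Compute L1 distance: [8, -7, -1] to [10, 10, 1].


d = |8-10| + |-7-10| + |-1-1|
  = 2 + 17 + 2
  = 21

21


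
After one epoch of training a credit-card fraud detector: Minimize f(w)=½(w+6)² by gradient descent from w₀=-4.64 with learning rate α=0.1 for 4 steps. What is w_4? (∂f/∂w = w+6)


step 1: grad = -4.64+6 = 1.36; w = -4.64 - 0.1·(1.36) = -4.776
step 2: grad = -4.776+6 = 1.224; w = -4.776 - 0.1·(1.224) = -4.8984
step 3: grad = -4.8984+6 = 1.1016; w = -4.8984 - 0.1·(1.1016) = -5.00856
step 4: grad = -5.00856+6 = 0.99144; w = -5.00856 - 0.1·(0.99144) = -5.107704

-5.107704


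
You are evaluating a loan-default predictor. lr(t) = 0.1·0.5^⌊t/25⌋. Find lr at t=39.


n_drops = ⌊39/25⌋ = 1
lr = 0.1·0.5^1 = 0.1·0.5 = 0.05

0.05


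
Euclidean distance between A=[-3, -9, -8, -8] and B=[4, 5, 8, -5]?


d = √((-3-4)² + (-9-5)² + (-8-8)² + (-8+ 5)²)
  = √(49 + 196 + 256 + 9)
  = √510 = 22.5832

22.5832


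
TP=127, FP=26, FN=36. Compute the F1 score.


Precision = 127/153 = 0.8301
Recall = 127/163 = 0.7791
F1 = 2·P·R/(P+R) = 2·TP/(2·TP+FP+FN) = 254/(254+26+36) = 254/316 = 0.8038

0.8038


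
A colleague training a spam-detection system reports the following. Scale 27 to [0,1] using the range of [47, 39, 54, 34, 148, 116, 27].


min=27, max=148
(27-27)/(148-27) = 0/121 = 0.0

0.0


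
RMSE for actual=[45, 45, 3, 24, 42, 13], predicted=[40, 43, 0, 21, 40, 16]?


MSE = 60/6 = 10
RMSE = √(60/6) = 3.1623

3.1623


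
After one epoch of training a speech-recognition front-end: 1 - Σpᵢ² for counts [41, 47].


Probabilities: [41/88, 47/88] ≈ [0.4659, 0.5341]
Σpᵢ² = (1681 + 2209)/88² = 3890/7744
Gini = 1 - Σpᵢ² = 1 - 3890/7744 = 0.4977

0.4977


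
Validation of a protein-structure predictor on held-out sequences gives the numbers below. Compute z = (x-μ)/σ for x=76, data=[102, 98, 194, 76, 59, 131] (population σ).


μ = 110, σ = 43.7074
z = (76 - 110)/43.7074 = -0.7779

-0.7779


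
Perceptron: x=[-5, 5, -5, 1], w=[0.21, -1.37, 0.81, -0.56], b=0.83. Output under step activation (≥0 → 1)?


z = (-5)·(0.21) + (5)·(-1.37) + (-5)·(0.81) + (1)·(-0.56) + 0.83
  = -11.68
step(z) = 0 (z<0)

0


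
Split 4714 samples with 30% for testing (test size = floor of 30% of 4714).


Test = ⌊4714·30/100⌋ = 1414
Train = 4714 - 1414 = 3300

Train: 3300, Test: 1414


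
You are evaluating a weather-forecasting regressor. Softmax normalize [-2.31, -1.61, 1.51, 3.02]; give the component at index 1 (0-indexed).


Exponentials: e^-2.31=0.0993, e^-1.61=0.1999, e^1.51=4.5267, e^3.02=20.4913
Sum = 25.3172
Softmax = [0.0039, 0.0079, 0.1788, 0.8094]
p[1] = 0.1999/25.3172 = 0.0079

0.0079


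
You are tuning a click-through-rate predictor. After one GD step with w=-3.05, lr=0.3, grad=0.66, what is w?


w_new = w - α·∇
= -3.05 - 0.3·0.66
= -3.05 - 0.198
= -3.248

-3.248


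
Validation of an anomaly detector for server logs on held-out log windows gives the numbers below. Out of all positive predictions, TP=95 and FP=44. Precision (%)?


Precision = TP/(TP+FP)
= 95/(95+44)
= 95/139 = 68.35%

68.35%


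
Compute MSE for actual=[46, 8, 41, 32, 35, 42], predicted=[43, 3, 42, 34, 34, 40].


Squared errors: (46-43)²=9, (8-3)²=25, (41-42)²=1, (32-34)²=4, (35-34)²=1, (42-40)²=4
Sum = 44
MSE = 44/6 = 22/3

22/3


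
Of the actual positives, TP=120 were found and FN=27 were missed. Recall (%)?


Recall = TP/(TP+FN)
= 120/(120+27)
= 120/147 = 81.63%

81.63%


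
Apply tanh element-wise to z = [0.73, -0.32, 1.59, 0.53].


tanh(0.73) = 0.6231
tanh(-0.32) = -0.3095
tanh(1.59) = 0.9201
tanh(0.53) = 0.4854
result = [0.6231, -0.3095, 0.9201, 0.4854]

[0.6231, -0.3095, 0.9201, 0.4854]


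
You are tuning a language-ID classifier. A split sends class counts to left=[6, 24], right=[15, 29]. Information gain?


Parent = [21, 53], H_parent = 0.8606
H_left = 0.7219 (n=30), H_right = 0.9257 (n=44)
H_children = (30/74)·0.7219 + (44/74)·0.9257 = 0.8431
IG = 0.8606 - 0.8431 = 0.0175

0.0175


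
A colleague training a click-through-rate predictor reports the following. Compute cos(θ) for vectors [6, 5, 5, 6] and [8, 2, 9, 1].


A·B = 6·8 + 5·2 + 5·9 + 6·1 = 109
‖A‖ = √122 = 11.0454, ‖B‖ = √150 = 12.2474
cos = 109/(√122·√150) = 109/√18300 = 0.8058

0.8058


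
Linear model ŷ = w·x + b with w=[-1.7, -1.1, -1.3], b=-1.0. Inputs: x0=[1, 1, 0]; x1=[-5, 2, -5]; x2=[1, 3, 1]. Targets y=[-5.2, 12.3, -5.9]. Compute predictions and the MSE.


ŷ0 = (-1.7)·(1) + (-1.1)·(1) + (-1.3)·(0) - 1.0 = -3.8
ŷ1 = (-1.7)·(-5) + (-1.1)·(2) + (-1.3)·(-5) - 1.0 = 11.8
ŷ2 = (-1.7)·(1) + (-1.1)·(3) + (-1.3)·(1) - 1.0 = -7.3
errors² = [1.96, 0.25, 1.96]
MSE = 4.1700/3 = 1.39

1.39


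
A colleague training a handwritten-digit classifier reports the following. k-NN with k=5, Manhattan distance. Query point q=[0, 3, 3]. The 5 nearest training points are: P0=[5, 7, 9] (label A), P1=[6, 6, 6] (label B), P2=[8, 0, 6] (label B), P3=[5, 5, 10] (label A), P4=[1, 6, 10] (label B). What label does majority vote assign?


d(q,P0) = 15  (label A)
d(q,P1) = 12  (label B)
d(q,P2) = 14  (label B)
d(q,P3) = 14  (label A)
d(q,P4) = 11  (label B)
Votes: A=2, B=3
Majority → B

B


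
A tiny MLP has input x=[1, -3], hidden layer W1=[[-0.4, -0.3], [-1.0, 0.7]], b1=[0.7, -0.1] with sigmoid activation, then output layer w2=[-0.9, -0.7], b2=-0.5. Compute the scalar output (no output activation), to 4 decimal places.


z1[0] = (-0.4)·(1) + (-0.3)·(-3) + 0.7 = 1.2
z1[1] = (-1.0)·(1) + (0.7)·(-3) - 0.1 = -3.2
h = sigmoid(z1) = [0.7685, 0.0392]
output = (-0.9)·(0.7685) + (-0.7)·(0.0392) - 0.5 = -1.2191

-1.2191


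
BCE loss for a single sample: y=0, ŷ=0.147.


BCE = -[y·ln(p) + (1-y)·ln(1-p)]
= -0 - 1·ln(1-0.147)
= -ln(0.853) = 0.159

0.159


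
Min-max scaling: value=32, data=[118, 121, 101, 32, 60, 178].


min=32, max=178
(32-32)/(178-32) = 0/146 = 0.0

0.0


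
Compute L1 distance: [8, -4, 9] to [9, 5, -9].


d = |8-9| + |-4-5| + |9+ 9|
  = 1 + 9 + 18
  = 28

28


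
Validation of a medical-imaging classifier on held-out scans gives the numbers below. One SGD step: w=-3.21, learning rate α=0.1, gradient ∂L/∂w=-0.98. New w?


w_new = w - α·∇
= -3.21 - 0.1·-0.98
= -3.21 + 0.098
= -3.112

-3.112


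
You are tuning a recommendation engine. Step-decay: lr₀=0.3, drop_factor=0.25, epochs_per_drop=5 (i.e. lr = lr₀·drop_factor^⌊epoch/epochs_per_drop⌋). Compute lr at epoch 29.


n_drops = ⌊29/5⌋ = 5
lr = 0.3·0.25^5 = 0.3·0.0009765625 = 0.00029296875

0.00029296875


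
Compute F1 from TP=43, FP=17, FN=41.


Precision = 43/60 = 0.7167
Recall = 43/84 = 0.5119
F1 = 2·P·R/(P+R) = 2·TP/(2·TP+FP+FN) = 86/(86+17+41) = 86/144 = 0.5972

0.5972


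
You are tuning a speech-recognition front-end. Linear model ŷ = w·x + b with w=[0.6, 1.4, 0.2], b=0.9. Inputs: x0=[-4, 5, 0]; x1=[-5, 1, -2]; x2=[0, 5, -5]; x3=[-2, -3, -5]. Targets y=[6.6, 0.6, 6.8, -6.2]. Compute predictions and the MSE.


ŷ0 = (0.6)·(-4) + (1.4)·(5) + (0.2)·(0) + 0.9 = 5.5
ŷ1 = (0.6)·(-5) + (1.4)·(1) + (0.2)·(-2) + 0.9 = -1.1
ŷ2 = (0.6)·(0) + (1.4)·(5) + (0.2)·(-5) + 0.9 = 6.9
ŷ3 = (0.6)·(-2) + (1.4)·(-3) + (0.2)·(-5) + 0.9 = -5.5
errors² = [1.21, 2.89, 0.01, 0.49]
MSE = 4.6000/4 = 1.15

1.15


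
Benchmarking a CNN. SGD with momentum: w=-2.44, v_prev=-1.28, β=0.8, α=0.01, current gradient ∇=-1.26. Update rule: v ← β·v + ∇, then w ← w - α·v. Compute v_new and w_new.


v_new = 0.8·-1.28 - 1.26 = -1.024 - 1.26 = -2.284
w_new = -2.44 - 0.01·-2.284 = -2.44 + 0.02284 = -2.41716

v_new=-2.284, w_new=-2.41716


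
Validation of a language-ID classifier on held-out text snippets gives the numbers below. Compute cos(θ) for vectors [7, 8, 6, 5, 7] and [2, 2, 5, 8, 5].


A·B = 7·2 + 8·2 + 6·5 + 5·8 + 7·5 = 135
‖A‖ = √223 = 14.9332, ‖B‖ = √122 = 11.0454
cos = 135/(√223·√122) = 135/√27206 = 0.8185

0.8185


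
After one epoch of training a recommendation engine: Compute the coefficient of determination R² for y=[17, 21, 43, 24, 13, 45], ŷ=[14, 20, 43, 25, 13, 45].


ȳ = 27.1667
SS_res = Σ(y-ŷ)² = 11
SS_tot = Σ(y-ȳ)² = 920.83
R² = 1 - SS_res/SS_tot = 1 - 0.0119 = 0.9881

0.9881


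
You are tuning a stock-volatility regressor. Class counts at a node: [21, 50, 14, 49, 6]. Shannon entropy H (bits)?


Probabilities: [21/140, 50/140, 14/140, 49/140, 6/140] ≈ [0.15, 0.3571, 0.1, 0.35, 0.0429]
H = -((21/140)·log₂(21/140) + (50/140)·log₂(50/140) + (14/140)·log₂(14/140) + (49/140)·log₂(49/140) + (6/140)·log₂(6/140))
  = 1.9981 bits

1.9981 bits


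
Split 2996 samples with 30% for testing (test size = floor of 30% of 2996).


Test = ⌊2996·30/100⌋ = 898
Train = 2996 - 898 = 2098

Train: 2098, Test: 898


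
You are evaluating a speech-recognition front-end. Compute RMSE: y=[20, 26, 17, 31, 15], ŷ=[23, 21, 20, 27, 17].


MSE = 63/5 = 12.6
RMSE = √(63/5) = 3.5496

3.5496


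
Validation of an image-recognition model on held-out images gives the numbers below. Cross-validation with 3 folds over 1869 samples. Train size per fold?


Fold size = 1869/3 = 623
Training per fold = 1869 - 623 = 1246

1246


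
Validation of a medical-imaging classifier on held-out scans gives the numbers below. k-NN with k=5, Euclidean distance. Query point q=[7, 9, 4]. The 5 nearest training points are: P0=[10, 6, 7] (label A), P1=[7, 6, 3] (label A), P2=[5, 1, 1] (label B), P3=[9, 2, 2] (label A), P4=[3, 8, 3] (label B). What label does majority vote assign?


d(q,P0) = 5.1962  (label A)
d(q,P1) = 3.1623  (label A)
d(q,P2) = 8.775  (label B)
d(q,P3) = 7.5498  (label A)
d(q,P4) = 4.2426  (label B)
Votes: A=3, B=2
Majority → A

A


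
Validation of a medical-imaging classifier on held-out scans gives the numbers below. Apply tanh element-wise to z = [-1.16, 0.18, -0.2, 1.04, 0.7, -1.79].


tanh(-1.16) = -0.821
tanh(0.18) = 0.1781
tanh(-0.2) = -0.1974
tanh(1.04) = 0.7779
tanh(0.7) = 0.6044
tanh(-1.79) = -0.9458
result = [-0.821, 0.1781, -0.1974, 0.7779, 0.6044, -0.9458]

[-0.821, 0.1781, -0.1974, 0.7779, 0.6044, -0.9458]


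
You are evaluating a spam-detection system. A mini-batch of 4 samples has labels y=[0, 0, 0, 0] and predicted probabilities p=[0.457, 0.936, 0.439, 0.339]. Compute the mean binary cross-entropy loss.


L[0] = -ln(1-0.457) = -ln(0.543) = 0.6106
L[1] = -ln(1-0.936) = -ln(0.064) = 2.7489
L[2] = -ln(1-0.439) = -ln(0.561) = 0.578
L[3] = -ln(1-0.339) = -ln(0.661) = 0.414
mean = (0.6106 + 2.7489 + 0.578 + 0.414)/4 = 1.0879

1.0879


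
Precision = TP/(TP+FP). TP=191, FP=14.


Precision = TP/(TP+FP)
= 191/(191+14)
= 191/205 = 93.17%

93.17%


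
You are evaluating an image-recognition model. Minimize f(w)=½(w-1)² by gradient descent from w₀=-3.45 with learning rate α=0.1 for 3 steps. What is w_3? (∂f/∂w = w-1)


step 1: grad = -3.45-1 = -4.45; w = -3.45 - 0.1·(-4.45) = -3.005
step 2: grad = -3.005-1 = -4.005; w = -3.005 - 0.1·(-4.005) = -2.6045
step 3: grad = -2.6045-1 = -3.6045; w = -2.6045 - 0.1·(-3.6045) = -2.24405

-2.24405


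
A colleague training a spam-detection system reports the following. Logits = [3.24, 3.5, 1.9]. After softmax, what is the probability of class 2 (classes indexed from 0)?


Exponentials: e^3.24=25.5337, e^3.5=33.1155, e^1.9=6.6859
Sum = 65.3351
Softmax = [0.3908, 0.5069, 0.1023]
p[2] = 6.6859/65.3351 = 0.1023

0.1023


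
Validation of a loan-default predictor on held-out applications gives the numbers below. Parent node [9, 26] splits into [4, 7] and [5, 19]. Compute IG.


Parent = [9, 26], H_parent = 0.8224
H_left = 0.9457 (n=11), H_right = 0.7383 (n=24)
H_children = (11/35)·0.9457 + (24/35)·0.7383 = 0.8035
IG = 0.8224 - 0.8035 = 0.0189

0.0189
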